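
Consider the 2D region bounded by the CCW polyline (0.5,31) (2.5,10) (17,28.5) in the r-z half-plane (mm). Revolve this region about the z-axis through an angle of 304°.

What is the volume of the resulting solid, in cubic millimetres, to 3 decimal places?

Profile (r,z), 3 vertices: (0.5,31) (2.5,10) (17,28.5)
edge 0: (0.5,31)→(2.5,10)  cross = 0.5·10 − 2.5·31 = -72.5000; (r_i+r_j)·cross = 3·-72.5000 = -217.5000
edge 1: (2.5,10)→(17,28.5)  cross = 2.5·28.5 − 17·10 = -98.7500; (r_i+r_j)·cross = 19.5·-98.7500 = -1925.6250
edge 2: (17,28.5)→(0.5,31)  cross = 17·31 − 0.5·28.5 = 512.7500; (r_i+r_j)·cross = 17.5·512.7500 = 8973.1250
Σcross = 341.5000 → A = |Σcross|/2 = 170.7500 mm²
Σ(r_i+r_j)·cross = 6830.0000 → first moment M = |Σ|/6 = 1138.3333
R_c = M/A = 1138.3333/170.7500 = 6.6667 mm
θ = 304° = 5.305801 rad
V = θ·R_c·A = 5.305801·6.6667·170.7500 = 6039.770 mm³

Volume = 6039.770 mm³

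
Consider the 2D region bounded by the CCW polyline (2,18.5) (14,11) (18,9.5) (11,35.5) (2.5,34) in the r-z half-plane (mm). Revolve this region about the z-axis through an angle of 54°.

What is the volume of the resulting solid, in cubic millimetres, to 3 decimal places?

Volume = 2101.961 mm³

Profile (r,z), 5 vertices: (2,18.5) (14,11) (18,9.5) (11,35.5) (2.5,34)
edge 0: (2,18.5)→(14,11)  cross = 2·11 − 14·18.5 = -237.0000; (r_i+r_j)·cross = 16·-237.0000 = -3792.0000
edge 1: (14,11)→(18,9.5)  cross = 14·9.5 − 18·11 = -65.0000; (r_i+r_j)·cross = 32·-65.0000 = -2080.0000
edge 2: (18,9.5)→(11,35.5)  cross = 18·35.5 − 11·9.5 = 534.5000; (r_i+r_j)·cross = 29·534.5000 = 15500.5000
edge 3: (11,35.5)→(2.5,34)  cross = 11·34 − 2.5·35.5 = 285.2500; (r_i+r_j)·cross = 13.5·285.2500 = 3850.8750
edge 4: (2.5,34)→(2,18.5)  cross = 2.5·18.5 − 2·34 = -21.7500; (r_i+r_j)·cross = 4.5·-21.7500 = -97.8750
Σcross = 496.0000 → A = |Σcross|/2 = 248.0000 mm²
Σ(r_i+r_j)·cross = 13381.5000 → first moment M = |Σ|/6 = 2230.2500
R_c = M/A = 2230.2500/248.0000 = 8.9929 mm
θ = 54° = 0.942478 rad
V = θ·R_c·A = 0.942478·8.9929·248.0000 = 2101.961 mm³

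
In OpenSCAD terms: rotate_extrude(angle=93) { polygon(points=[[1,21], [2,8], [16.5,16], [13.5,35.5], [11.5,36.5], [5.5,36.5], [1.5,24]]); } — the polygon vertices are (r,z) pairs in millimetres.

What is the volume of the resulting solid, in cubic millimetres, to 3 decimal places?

Profile (r,z), 7 vertices: (1,21) (2,8) (16.5,16) (13.5,35.5) (11.5,36.5) (5.5,36.5) (1.5,24)
edge 0: (1,21)→(2,8)  cross = 1·8 − 2·21 = -34.0000; (r_i+r_j)·cross = 3·-34.0000 = -102.0000
edge 1: (2,8)→(16.5,16)  cross = 2·16 − 16.5·8 = -100.0000; (r_i+r_j)·cross = 18.5·-100.0000 = -1850.0000
edge 2: (16.5,16)→(13.5,35.5)  cross = 16.5·35.5 − 13.5·16 = 369.7500; (r_i+r_j)·cross = 30·369.7500 = 11092.5000
edge 3: (13.5,35.5)→(11.5,36.5)  cross = 13.5·36.5 − 11.5·35.5 = 84.5000; (r_i+r_j)·cross = 25·84.5000 = 2112.5000
edge 4: (11.5,36.5)→(5.5,36.5)  cross = 11.5·36.5 − 5.5·36.5 = 219.0000; (r_i+r_j)·cross = 17·219.0000 = 3723.0000
edge 5: (5.5,36.5)→(1.5,24)  cross = 5.5·24 − 1.5·36.5 = 77.2500; (r_i+r_j)·cross = 7·77.2500 = 540.7500
edge 6: (1.5,24)→(1,21)  cross = 1.5·21 − 1·24 = 7.5000; (r_i+r_j)·cross = 2.5·7.5000 = 18.7500
Σcross = 624.0000 → A = |Σcross|/2 = 312.0000 mm²
Σ(r_i+r_j)·cross = 15535.5000 → first moment M = |Σ|/6 = 2589.2500
R_c = M/A = 2589.2500/312.0000 = 8.2989 mm
θ = 93° = 1.623156 rad
V = θ·R_c·A = 1.623156·8.2989·312.0000 = 4202.757 mm³

Volume = 4202.757 mm³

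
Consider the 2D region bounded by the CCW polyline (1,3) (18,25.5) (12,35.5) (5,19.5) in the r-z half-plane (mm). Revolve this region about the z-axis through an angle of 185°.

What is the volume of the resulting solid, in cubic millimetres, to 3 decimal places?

Volume = 5587.003 mm³

Profile (r,z), 4 vertices: (1,3) (18,25.5) (12,35.5) (5,19.5)
edge 0: (1,3)→(18,25.5)  cross = 1·25.5 − 18·3 = -28.5000; (r_i+r_j)·cross = 19·-28.5000 = -541.5000
edge 1: (18,25.5)→(12,35.5)  cross = 18·35.5 − 12·25.5 = 333.0000; (r_i+r_j)·cross = 30·333.0000 = 9990.0000
edge 2: (12,35.5)→(5,19.5)  cross = 12·19.5 − 5·35.5 = 56.5000; (r_i+r_j)·cross = 17·56.5000 = 960.5000
edge 3: (5,19.5)→(1,3)  cross = 5·3 − 1·19.5 = -4.5000; (r_i+r_j)·cross = 6·-4.5000 = -27.0000
Σcross = 356.5000 → A = |Σcross|/2 = 178.2500 mm²
Σ(r_i+r_j)·cross = 10382.0000 → first moment M = |Σ|/6 = 1730.3333
R_c = M/A = 1730.3333/178.2500 = 9.7073 mm
θ = 185° = 3.228859 rad
V = θ·R_c·A = 3.228859·9.7073·178.2500 = 5587.003 mm³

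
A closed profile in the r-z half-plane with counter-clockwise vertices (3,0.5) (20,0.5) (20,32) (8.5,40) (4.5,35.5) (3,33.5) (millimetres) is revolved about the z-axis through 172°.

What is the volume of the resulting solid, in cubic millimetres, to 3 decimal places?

Volume = 20700.121 mm³

Profile (r,z), 6 vertices: (3,0.5) (20,0.5) (20,32) (8.5,40) (4.5,35.5) (3,33.5)
edge 0: (3,0.5)→(20,0.5)  cross = 3·0.5 − 20·0.5 = -8.5000; (r_i+r_j)·cross = 23·-8.5000 = -195.5000
edge 1: (20,0.5)→(20,32)  cross = 20·32 − 20·0.5 = 630.0000; (r_i+r_j)·cross = 40·630.0000 = 25200.0000
edge 2: (20,32)→(8.5,40)  cross = 20·40 − 8.5·32 = 528.0000; (r_i+r_j)·cross = 28.5·528.0000 = 15048.0000
edge 3: (8.5,40)→(4.5,35.5)  cross = 8.5·35.5 − 4.5·40 = 121.7500; (r_i+r_j)·cross = 13·121.7500 = 1582.7500
edge 4: (4.5,35.5)→(3,33.5)  cross = 4.5·33.5 − 3·35.5 = 44.2500; (r_i+r_j)·cross = 7.5·44.2500 = 331.8750
edge 5: (3,33.5)→(3,0.5)  cross = 3·0.5 − 3·33.5 = -99.0000; (r_i+r_j)·cross = 6·-99.0000 = -594.0000
Σcross = 1216.5000 → A = |Σcross|/2 = 608.2500 mm²
Σ(r_i+r_j)·cross = 41373.1250 → first moment M = |Σ|/6 = 6895.5208
R_c = M/A = 6895.5208/608.2500 = 11.3367 mm
θ = 172° = 3.001966 rad
V = θ·R_c·A = 3.001966·11.3367·608.2500 = 20700.121 mm³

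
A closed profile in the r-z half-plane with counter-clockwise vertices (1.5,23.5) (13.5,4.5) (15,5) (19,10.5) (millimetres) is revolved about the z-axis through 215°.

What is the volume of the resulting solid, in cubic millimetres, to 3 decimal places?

Volume = 3938.752 mm³

Profile (r,z), 4 vertices: (1.5,23.5) (13.5,4.5) (15,5) (19,10.5)
edge 0: (1.5,23.5)→(13.5,4.5)  cross = 1.5·4.5 − 13.5·23.5 = -310.5000; (r_i+r_j)·cross = 15·-310.5000 = -4657.5000
edge 1: (13.5,4.5)→(15,5)  cross = 13.5·5 − 15·4.5 = 0.0000; (r_i+r_j)·cross = 28.5·0.0000 = 0.0000
edge 2: (15,5)→(19,10.5)  cross = 15·10.5 − 19·5 = 62.5000; (r_i+r_j)·cross = 34·62.5000 = 2125.0000
edge 3: (19,10.5)→(1.5,23.5)  cross = 19·23.5 − 1.5·10.5 = 430.7500; (r_i+r_j)·cross = 20.5·430.7500 = 8830.3750
Σcross = 182.7500 → A = |Σcross|/2 = 91.3750 mm²
Σ(r_i+r_j)·cross = 6297.8750 → first moment M = |Σ|/6 = 1049.6458
R_c = M/A = 1049.6458/91.3750 = 11.4872 mm
θ = 215° = 3.752458 rad
V = θ·R_c·A = 3.752458·11.4872·91.3750 = 3938.752 mm³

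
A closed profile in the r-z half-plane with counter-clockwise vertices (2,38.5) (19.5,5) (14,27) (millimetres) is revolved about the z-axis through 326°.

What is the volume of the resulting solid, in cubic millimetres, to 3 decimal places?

Profile (r,z), 3 vertices: (2,38.5) (19.5,5) (14,27)
edge 0: (2,38.5)→(19.5,5)  cross = 2·5 − 19.5·38.5 = -740.7500; (r_i+r_j)·cross = 21.5·-740.7500 = -15926.1250
edge 1: (19.5,5)→(14,27)  cross = 19.5·27 − 14·5 = 456.5000; (r_i+r_j)·cross = 33.5·456.5000 = 15292.7500
edge 2: (14,27)→(2,38.5)  cross = 14·38.5 − 2·27 = 485.0000; (r_i+r_j)·cross = 16·485.0000 = 7760.0000
Σcross = 200.7500 → A = |Σcross|/2 = 100.3750 mm²
Σ(r_i+r_j)·cross = 7126.6250 → first moment M = |Σ|/6 = 1187.7708
R_c = M/A = 1187.7708/100.3750 = 11.8333 mm
θ = 326° = 5.689773 rad
V = θ·R_c·A = 5.689773·11.8333·100.3750 = 6758.147 mm³

Volume = 6758.147 mm³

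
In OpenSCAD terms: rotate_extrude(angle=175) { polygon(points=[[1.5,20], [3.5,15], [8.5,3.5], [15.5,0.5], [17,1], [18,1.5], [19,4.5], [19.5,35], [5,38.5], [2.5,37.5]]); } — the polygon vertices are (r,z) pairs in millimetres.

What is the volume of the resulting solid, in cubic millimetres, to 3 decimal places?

Profile (r,z), 10 vertices: (1.5,20) (3.5,15) (8.5,3.5) (15.5,0.5) (17,1) (18,1.5) (19,4.5) (19.5,35) (5,38.5) (2.5,37.5)
edge 0: (1.5,20)→(3.5,15)  cross = 1.5·15 − 3.5·20 = -47.5000; (r_i+r_j)·cross = 5·-47.5000 = -237.5000
edge 1: (3.5,15)→(8.5,3.5)  cross = 3.5·3.5 − 8.5·15 = -115.2500; (r_i+r_j)·cross = 12·-115.2500 = -1383.0000
edge 2: (8.5,3.5)→(15.5,0.5)  cross = 8.5·0.5 − 15.5·3.5 = -50.0000; (r_i+r_j)·cross = 24·-50.0000 = -1200.0000
edge 3: (15.5,0.5)→(17,1)  cross = 15.5·1 − 17·0.5 = 7.0000; (r_i+r_j)·cross = 32.5·7.0000 = 227.5000
edge 4: (17,1)→(18,1.5)  cross = 17·1.5 − 18·1 = 7.5000; (r_i+r_j)·cross = 35·7.5000 = 262.5000
edge 5: (18,1.5)→(19,4.5)  cross = 18·4.5 − 19·1.5 = 52.5000; (r_i+r_j)·cross = 37·52.5000 = 1942.5000
edge 6: (19,4.5)→(19.5,35)  cross = 19·35 − 19.5·4.5 = 577.2500; (r_i+r_j)·cross = 38.5·577.2500 = 22224.1250
edge 7: (19.5,35)→(5,38.5)  cross = 19.5·38.5 − 5·35 = 575.7500; (r_i+r_j)·cross = 24.5·575.7500 = 14105.8750
edge 8: (5,38.5)→(2.5,37.5)  cross = 5·37.5 − 2.5·38.5 = 91.2500; (r_i+r_j)·cross = 7.5·91.2500 = 684.3750
edge 9: (2.5,37.5)→(1.5,20)  cross = 2.5·20 − 1.5·37.5 = -6.2500; (r_i+r_j)·cross = 4·-6.2500 = -25.0000
Σcross = 1092.2500 → A = |Σcross|/2 = 546.1250 mm²
Σ(r_i+r_j)·cross = 36601.3750 → first moment M = |Σ|/6 = 6100.2292
R_c = M/A = 6100.2292/546.1250 = 11.1700 mm
θ = 175° = 3.054326 rad
V = θ·R_c·A = 3.054326·11.1700·546.1250 = 18632.090 mm³

Volume = 18632.090 mm³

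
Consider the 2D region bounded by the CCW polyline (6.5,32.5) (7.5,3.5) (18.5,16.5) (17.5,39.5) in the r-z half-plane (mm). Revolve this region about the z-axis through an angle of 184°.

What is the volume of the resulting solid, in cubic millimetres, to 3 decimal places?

Volume = 11689.517 mm³

Profile (r,z), 4 vertices: (6.5,32.5) (7.5,3.5) (18.5,16.5) (17.5,39.5)
edge 0: (6.5,32.5)→(7.5,3.5)  cross = 6.5·3.5 − 7.5·32.5 = -221.0000; (r_i+r_j)·cross = 14·-221.0000 = -3094.0000
edge 1: (7.5,3.5)→(18.5,16.5)  cross = 7.5·16.5 − 18.5·3.5 = 59.0000; (r_i+r_j)·cross = 26·59.0000 = 1534.0000
edge 2: (18.5,16.5)→(17.5,39.5)  cross = 18.5·39.5 − 17.5·16.5 = 442.0000; (r_i+r_j)·cross = 36·442.0000 = 15912.0000
edge 3: (17.5,39.5)→(6.5,32.5)  cross = 17.5·32.5 − 6.5·39.5 = 312.0000; (r_i+r_j)·cross = 24·312.0000 = 7488.0000
Σcross = 592.0000 → A = |Σcross|/2 = 296.0000 mm²
Σ(r_i+r_j)·cross = 21840.0000 → first moment M = |Σ|/6 = 3640.0000
R_c = M/A = 3640.0000/296.0000 = 12.2973 mm
θ = 184° = 3.211406 rad
V = θ·R_c·A = 3.211406·12.2973·296.0000 = 11689.517 mm³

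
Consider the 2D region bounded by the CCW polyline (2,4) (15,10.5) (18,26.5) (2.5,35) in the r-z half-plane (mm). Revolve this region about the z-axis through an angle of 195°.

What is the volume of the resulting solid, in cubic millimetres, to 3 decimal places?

Volume = 9929.042 mm³

Profile (r,z), 4 vertices: (2,4) (15,10.5) (18,26.5) (2.5,35)
edge 0: (2,4)→(15,10.5)  cross = 2·10.5 − 15·4 = -39.0000; (r_i+r_j)·cross = 17·-39.0000 = -663.0000
edge 1: (15,10.5)→(18,26.5)  cross = 15·26.5 − 18·10.5 = 208.5000; (r_i+r_j)·cross = 33·208.5000 = 6880.5000
edge 2: (18,26.5)→(2.5,35)  cross = 18·35 − 2.5·26.5 = 563.7500; (r_i+r_j)·cross = 20.5·563.7500 = 11556.8750
edge 3: (2.5,35)→(2,4)  cross = 2.5·4 − 2·35 = -60.0000; (r_i+r_j)·cross = 4.5·-60.0000 = -270.0000
Σcross = 673.2500 → A = |Σcross|/2 = 336.6250 mm²
Σ(r_i+r_j)·cross = 17504.3750 → first moment M = |Σ|/6 = 2917.3958
R_c = M/A = 2917.3958/336.6250 = 8.6666 mm
θ = 195° = 3.403392 rad
V = θ·R_c·A = 3.403392·8.6666·336.6250 = 9929.042 mm³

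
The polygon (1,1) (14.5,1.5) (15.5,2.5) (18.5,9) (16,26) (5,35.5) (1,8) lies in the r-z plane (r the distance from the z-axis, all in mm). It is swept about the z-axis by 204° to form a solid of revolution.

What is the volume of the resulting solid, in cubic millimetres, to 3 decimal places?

Volume = 14358.492 mm³

Profile (r,z), 7 vertices: (1,1) (14.5,1.5) (15.5,2.5) (18.5,9) (16,26) (5,35.5) (1,8)
edge 0: (1,1)→(14.5,1.5)  cross = 1·1.5 − 14.5·1 = -13.0000; (r_i+r_j)·cross = 15.5·-13.0000 = -201.5000
edge 1: (14.5,1.5)→(15.5,2.5)  cross = 14.5·2.5 − 15.5·1.5 = 13.0000; (r_i+r_j)·cross = 30·13.0000 = 390.0000
edge 2: (15.5,2.5)→(18.5,9)  cross = 15.5·9 − 18.5·2.5 = 93.2500; (r_i+r_j)·cross = 34·93.2500 = 3170.5000
edge 3: (18.5,9)→(16,26)  cross = 18.5·26 − 16·9 = 337.0000; (r_i+r_j)·cross = 34.5·337.0000 = 11626.5000
edge 4: (16,26)→(5,35.5)  cross = 16·35.5 − 5·26 = 438.0000; (r_i+r_j)·cross = 21·438.0000 = 9198.0000
edge 5: (5,35.5)→(1,8)  cross = 5·8 − 1·35.5 = 4.5000; (r_i+r_j)·cross = 6·4.5000 = 27.0000
edge 6: (1,8)→(1,1)  cross = 1·1 − 1·8 = -7.0000; (r_i+r_j)·cross = 2·-7.0000 = -14.0000
Σcross = 865.7500 → A = |Σcross|/2 = 432.8750 mm²
Σ(r_i+r_j)·cross = 24196.5000 → first moment M = |Σ|/6 = 4032.7500
R_c = M/A = 4032.7500/432.8750 = 9.3162 mm
θ = 204° = 3.560472 rad
V = θ·R_c·A = 3.560472·9.3162·432.8750 = 14358.492 mm³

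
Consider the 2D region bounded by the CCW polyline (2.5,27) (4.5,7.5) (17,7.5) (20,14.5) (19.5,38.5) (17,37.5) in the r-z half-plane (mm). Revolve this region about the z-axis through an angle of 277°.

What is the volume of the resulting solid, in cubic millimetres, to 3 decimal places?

Volume = 24177.443 mm³

Profile (r,z), 6 vertices: (2.5,27) (4.5,7.5) (17,7.5) (20,14.5) (19.5,38.5) (17,37.5)
edge 0: (2.5,27)→(4.5,7.5)  cross = 2.5·7.5 − 4.5·27 = -102.7500; (r_i+r_j)·cross = 7·-102.7500 = -719.2500
edge 1: (4.5,7.5)→(17,7.5)  cross = 4.5·7.5 − 17·7.5 = -93.7500; (r_i+r_j)·cross = 21.5·-93.7500 = -2015.6250
edge 2: (17,7.5)→(20,14.5)  cross = 17·14.5 − 20·7.5 = 96.5000; (r_i+r_j)·cross = 37·96.5000 = 3570.5000
edge 3: (20,14.5)→(19.5,38.5)  cross = 20·38.5 − 19.5·14.5 = 487.2500; (r_i+r_j)·cross = 39.5·487.2500 = 19246.3750
edge 4: (19.5,38.5)→(17,37.5)  cross = 19.5·37.5 − 17·38.5 = 76.7500; (r_i+r_j)·cross = 36.5·76.7500 = 2801.3750
edge 5: (17,37.5)→(2.5,27)  cross = 17·27 − 2.5·37.5 = 365.2500; (r_i+r_j)·cross = 19.5·365.2500 = 7122.3750
Σcross = 829.2500 → A = |Σcross|/2 = 414.6250 mm²
Σ(r_i+r_j)·cross = 30005.7500 → first moment M = |Σ|/6 = 5000.9583
R_c = M/A = 5000.9583/414.6250 = 12.0614 mm
θ = 277° = 4.834562 rad
V = θ·R_c·A = 4.834562·12.0614·414.6250 = 24177.443 mm³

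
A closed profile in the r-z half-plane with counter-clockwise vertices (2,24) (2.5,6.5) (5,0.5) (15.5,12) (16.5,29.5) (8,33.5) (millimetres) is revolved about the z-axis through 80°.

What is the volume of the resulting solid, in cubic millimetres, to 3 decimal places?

Profile (r,z), 6 vertices: (2,24) (2.5,6.5) (5,0.5) (15.5,12) (16.5,29.5) (8,33.5)
edge 0: (2,24)→(2.5,6.5)  cross = 2·6.5 − 2.5·24 = -47.0000; (r_i+r_j)·cross = 4.5·-47.0000 = -211.5000
edge 1: (2.5,6.5)→(5,0.5)  cross = 2.5·0.5 − 5·6.5 = -31.2500; (r_i+r_j)·cross = 7.5·-31.2500 = -234.3750
edge 2: (5,0.5)→(15.5,12)  cross = 5·12 − 15.5·0.5 = 52.2500; (r_i+r_j)·cross = 20.5·52.2500 = 1071.1250
edge 3: (15.5,12)→(16.5,29.5)  cross = 15.5·29.5 − 16.5·12 = 259.2500; (r_i+r_j)·cross = 32·259.2500 = 8296.0000
edge 4: (16.5,29.5)→(8,33.5)  cross = 16.5·33.5 − 8·29.5 = 316.7500; (r_i+r_j)·cross = 24.5·316.7500 = 7760.3750
edge 5: (8,33.5)→(2,24)  cross = 8·24 − 2·33.5 = 125.0000; (r_i+r_j)·cross = 10·125.0000 = 1250.0000
Σcross = 675.0000 → A = |Σcross|/2 = 337.5000 mm²
Σ(r_i+r_j)·cross = 17931.6250 → first moment M = |Σ|/6 = 2988.6042
R_c = M/A = 2988.6042/337.5000 = 8.8551 mm
θ = 80° = 1.396263 rad
V = θ·R_c·A = 1.396263·8.8551·337.5000 = 4172.879 mm³

Volume = 4172.879 mm³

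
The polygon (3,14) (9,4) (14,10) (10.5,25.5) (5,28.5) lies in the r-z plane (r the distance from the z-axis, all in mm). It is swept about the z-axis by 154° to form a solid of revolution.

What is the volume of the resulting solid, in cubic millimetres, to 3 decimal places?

Profile (r,z), 5 vertices: (3,14) (9,4) (14,10) (10.5,25.5) (5,28.5)
edge 0: (3,14)→(9,4)  cross = 3·4 − 9·14 = -114.0000; (r_i+r_j)·cross = 12·-114.0000 = -1368.0000
edge 1: (9,4)→(14,10)  cross = 9·10 − 14·4 = 34.0000; (r_i+r_j)·cross = 23·34.0000 = 782.0000
edge 2: (14,10)→(10.5,25.5)  cross = 14·25.5 − 10.5·10 = 252.0000; (r_i+r_j)·cross = 24.5·252.0000 = 6174.0000
edge 3: (10.5,25.5)→(5,28.5)  cross = 10.5·28.5 − 5·25.5 = 171.7500; (r_i+r_j)·cross = 15.5·171.7500 = 2662.1250
edge 4: (5,28.5)→(3,14)  cross = 5·14 − 3·28.5 = -15.5000; (r_i+r_j)·cross = 8·-15.5000 = -124.0000
Σcross = 328.2500 → A = |Σcross|/2 = 164.1250 mm²
Σ(r_i+r_j)·cross = 8126.1250 → first moment M = |Σ|/6 = 1354.3542
R_c = M/A = 1354.3542/164.1250 = 8.2520 mm
θ = 154° = 2.687807 rad
V = θ·R_c·A = 2.687807·8.2520·164.1250 = 3640.243 mm³

Volume = 3640.243 mm³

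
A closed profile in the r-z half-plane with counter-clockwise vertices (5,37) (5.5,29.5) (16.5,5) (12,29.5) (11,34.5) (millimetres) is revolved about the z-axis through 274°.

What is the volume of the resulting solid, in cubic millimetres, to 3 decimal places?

Volume = 5803.501 mm³

Profile (r,z), 5 vertices: (5,37) (5.5,29.5) (16.5,5) (12,29.5) (11,34.5)
edge 0: (5,37)→(5.5,29.5)  cross = 5·29.5 − 5.5·37 = -56.0000; (r_i+r_j)·cross = 10.5·-56.0000 = -588.0000
edge 1: (5.5,29.5)→(16.5,5)  cross = 5.5·5 − 16.5·29.5 = -459.2500; (r_i+r_j)·cross = 22·-459.2500 = -10103.5000
edge 2: (16.5,5)→(12,29.5)  cross = 16.5·29.5 − 12·5 = 426.7500; (r_i+r_j)·cross = 28.5·426.7500 = 12162.3750
edge 3: (12,29.5)→(11,34.5)  cross = 12·34.5 − 11·29.5 = 89.5000; (r_i+r_j)·cross = 23·89.5000 = 2058.5000
edge 4: (11,34.5)→(5,37)  cross = 11·37 − 5·34.5 = 234.5000; (r_i+r_j)·cross = 16·234.5000 = 3752.0000
Σcross = 235.5000 → A = |Σcross|/2 = 117.7500 mm²
Σ(r_i+r_j)·cross = 7281.3750 → first moment M = |Σ|/6 = 1213.5625
R_c = M/A = 1213.5625/117.7500 = 10.3063 mm
θ = 274° = 4.782202 rad
V = θ·R_c·A = 4.782202·10.3063·117.7500 = 5803.501 mm³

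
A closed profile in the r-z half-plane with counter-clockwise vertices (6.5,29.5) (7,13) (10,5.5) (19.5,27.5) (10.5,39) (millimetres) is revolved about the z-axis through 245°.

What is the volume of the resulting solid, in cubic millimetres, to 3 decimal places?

Profile (r,z), 5 vertices: (6.5,29.5) (7,13) (10,5.5) (19.5,27.5) (10.5,39)
edge 0: (6.5,29.5)→(7,13)  cross = 6.5·13 − 7·29.5 = -122.0000; (r_i+r_j)·cross = 13.5·-122.0000 = -1647.0000
edge 1: (7,13)→(10,5.5)  cross = 7·5.5 − 10·13 = -91.5000; (r_i+r_j)·cross = 17·-91.5000 = -1555.5000
edge 2: (10,5.5)→(19.5,27.5)  cross = 10·27.5 − 19.5·5.5 = 167.7500; (r_i+r_j)·cross = 29.5·167.7500 = 4948.6250
edge 3: (19.5,27.5)→(10.5,39)  cross = 19.5·39 − 10.5·27.5 = 471.7500; (r_i+r_j)·cross = 30·471.7500 = 14152.5000
edge 4: (10.5,39)→(6.5,29.5)  cross = 10.5·29.5 − 6.5·39 = 56.2500; (r_i+r_j)·cross = 17·56.2500 = 956.2500
Σcross = 482.2500 → A = |Σcross|/2 = 241.1250 mm²
Σ(r_i+r_j)·cross = 16854.8750 → first moment M = |Σ|/6 = 2809.1458
R_c = M/A = 2809.1458/241.1250 = 11.6502 mm
θ = 245° = 4.276057 rad
V = θ·R_c·A = 4.276057·11.6502·241.1250 = 12012.067 mm³

Volume = 12012.067 mm³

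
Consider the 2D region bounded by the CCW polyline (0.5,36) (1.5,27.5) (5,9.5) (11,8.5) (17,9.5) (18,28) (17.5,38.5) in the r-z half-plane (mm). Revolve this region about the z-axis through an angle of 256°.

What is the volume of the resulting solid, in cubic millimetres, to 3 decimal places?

Profile (r,z), 7 vertices: (0.5,36) (1.5,27.5) (5,9.5) (11,8.5) (17,9.5) (18,28) (17.5,38.5)
edge 0: (0.5,36)→(1.5,27.5)  cross = 0.5·27.5 − 1.5·36 = -40.2500; (r_i+r_j)·cross = 2·-40.2500 = -80.5000
edge 1: (1.5,27.5)→(5,9.5)  cross = 1.5·9.5 − 5·27.5 = -123.2500; (r_i+r_j)·cross = 6.5·-123.2500 = -801.1250
edge 2: (5,9.5)→(11,8.5)  cross = 5·8.5 − 11·9.5 = -62.0000; (r_i+r_j)·cross = 16·-62.0000 = -992.0000
edge 3: (11,8.5)→(17,9.5)  cross = 11·9.5 − 17·8.5 = -40.0000; (r_i+r_j)·cross = 28·-40.0000 = -1120.0000
edge 4: (17,9.5)→(18,28)  cross = 17·28 − 18·9.5 = 305.0000; (r_i+r_j)·cross = 35·305.0000 = 10675.0000
edge 5: (18,28)→(17.5,38.5)  cross = 18·38.5 − 17.5·28 = 203.0000; (r_i+r_j)·cross = 35.5·203.0000 = 7206.5000
edge 6: (17.5,38.5)→(0.5,36)  cross = 17.5·36 − 0.5·38.5 = 610.7500; (r_i+r_j)·cross = 18·610.7500 = 10993.5000
Σcross = 853.2500 → A = |Σcross|/2 = 426.6250 mm²
Σ(r_i+r_j)·cross = 25881.3750 → first moment M = |Σ|/6 = 4313.5625
R_c = M/A = 4313.5625/426.6250 = 10.1109 mm
θ = 256° = 4.468043 rad
V = θ·R_c·A = 4.468043·10.1109·426.6250 = 19273.182 mm³

Volume = 19273.182 mm³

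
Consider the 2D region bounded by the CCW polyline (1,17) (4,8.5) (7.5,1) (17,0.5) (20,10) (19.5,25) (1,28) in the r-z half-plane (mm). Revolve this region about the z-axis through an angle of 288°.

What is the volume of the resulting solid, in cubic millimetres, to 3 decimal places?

Profile (r,z), 7 vertices: (1,17) (4,8.5) (7.5,1) (17,0.5) (20,10) (19.5,25) (1,28)
edge 0: (1,17)→(4,8.5)  cross = 1·8.5 − 4·17 = -59.5000; (r_i+r_j)·cross = 5·-59.5000 = -297.5000
edge 1: (4,8.5)→(7.5,1)  cross = 4·1 − 7.5·8.5 = -59.7500; (r_i+r_j)·cross = 11.5·-59.7500 = -687.1250
edge 2: (7.5,1)→(17,0.5)  cross = 7.5·0.5 − 17·1 = -13.2500; (r_i+r_j)·cross = 24.5·-13.2500 = -324.6250
edge 3: (17,0.5)→(20,10)  cross = 17·10 − 20·0.5 = 160.0000; (r_i+r_j)·cross = 37·160.0000 = 5920.0000
edge 4: (20,10)→(19.5,25)  cross = 20·25 − 19.5·10 = 305.0000; (r_i+r_j)·cross = 39.5·305.0000 = 12047.5000
edge 5: (19.5,25)→(1,28)  cross = 19.5·28 − 1·25 = 521.0000; (r_i+r_j)·cross = 20.5·521.0000 = 10680.5000
edge 6: (1,28)→(1,17)  cross = 1·17 − 1·28 = -11.0000; (r_i+r_j)·cross = 2·-11.0000 = -22.0000
Σcross = 842.5000 → A = |Σcross|/2 = 421.2500 mm²
Σ(r_i+r_j)·cross = 27316.7500 → first moment M = |Σ|/6 = 4552.7917
R_c = M/A = 4552.7917/421.2500 = 10.8078 mm
θ = 288° = 5.026548 rad
V = θ·R_c·A = 5.026548·10.8078·421.2500 = 22884.827 mm³

Volume = 22884.827 mm³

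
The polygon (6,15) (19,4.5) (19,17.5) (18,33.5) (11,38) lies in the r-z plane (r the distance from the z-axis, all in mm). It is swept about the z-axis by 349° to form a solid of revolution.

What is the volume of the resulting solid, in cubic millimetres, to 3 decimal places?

Volume = 23258.229 mm³

Profile (r,z), 5 vertices: (6,15) (19,4.5) (19,17.5) (18,33.5) (11,38)
edge 0: (6,15)→(19,4.5)  cross = 6·4.5 − 19·15 = -258.0000; (r_i+r_j)·cross = 25·-258.0000 = -6450.0000
edge 1: (19,4.5)→(19,17.5)  cross = 19·17.5 − 19·4.5 = 247.0000; (r_i+r_j)·cross = 38·247.0000 = 9386.0000
edge 2: (19,17.5)→(18,33.5)  cross = 19·33.5 − 18·17.5 = 321.5000; (r_i+r_j)·cross = 37·321.5000 = 11895.5000
edge 3: (18,33.5)→(11,38)  cross = 18·38 − 11·33.5 = 315.5000; (r_i+r_j)·cross = 29·315.5000 = 9149.5000
edge 4: (11,38)→(6,15)  cross = 11·15 − 6·38 = -63.0000; (r_i+r_j)·cross = 17·-63.0000 = -1071.0000
Σcross = 563.0000 → A = |Σcross|/2 = 281.5000 mm²
Σ(r_i+r_j)·cross = 22910.0000 → first moment M = |Σ|/6 = 3818.3333
R_c = M/A = 3818.3333/281.5000 = 13.5642 mm
θ = 349° = 6.091199 rad
V = θ·R_c·A = 6.091199·13.5642·281.5000 = 23258.229 mm³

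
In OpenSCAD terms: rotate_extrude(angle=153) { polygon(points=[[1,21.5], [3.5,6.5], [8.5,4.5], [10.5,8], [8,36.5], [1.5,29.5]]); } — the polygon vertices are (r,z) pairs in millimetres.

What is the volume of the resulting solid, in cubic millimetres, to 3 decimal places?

Profile (r,z), 6 vertices: (1,21.5) (3.5,6.5) (8.5,4.5) (10.5,8) (8,36.5) (1.5,29.5)
edge 0: (1,21.5)→(3.5,6.5)  cross = 1·6.5 − 3.5·21.5 = -68.7500; (r_i+r_j)·cross = 4.5·-68.7500 = -309.3750
edge 1: (3.5,6.5)→(8.5,4.5)  cross = 3.5·4.5 − 8.5·6.5 = -39.5000; (r_i+r_j)·cross = 12·-39.5000 = -474.0000
edge 2: (8.5,4.5)→(10.5,8)  cross = 8.5·8 − 10.5·4.5 = 20.7500; (r_i+r_j)·cross = 19·20.7500 = 394.2500
edge 3: (10.5,8)→(8,36.5)  cross = 10.5·36.5 − 8·8 = 319.2500; (r_i+r_j)·cross = 18.5·319.2500 = 5906.1250
edge 4: (8,36.5)→(1.5,29.5)  cross = 8·29.5 − 1.5·36.5 = 181.2500; (r_i+r_j)·cross = 9.5·181.2500 = 1721.8750
edge 5: (1.5,29.5)→(1,21.5)  cross = 1.5·21.5 − 1·29.5 = 2.7500; (r_i+r_j)·cross = 2.5·2.7500 = 6.8750
Σcross = 415.7500 → A = |Σcross|/2 = 207.8750 mm²
Σ(r_i+r_j)·cross = 7245.7500 → first moment M = |Σ|/6 = 1207.6250
R_c = M/A = 1207.6250/207.8750 = 5.8094 mm
θ = 153° = 2.670354 rad
V = θ·R_c·A = 2.670354·5.8094·207.8750 = 3224.786 mm³

Volume = 3224.786 mm³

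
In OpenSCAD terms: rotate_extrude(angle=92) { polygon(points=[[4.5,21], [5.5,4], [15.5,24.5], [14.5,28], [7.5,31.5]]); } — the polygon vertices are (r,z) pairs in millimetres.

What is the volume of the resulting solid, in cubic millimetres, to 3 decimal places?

Profile (r,z), 5 vertices: (4.5,21) (5.5,4) (15.5,24.5) (14.5,28) (7.5,31.5)
edge 0: (4.5,21)→(5.5,4)  cross = 4.5·4 − 5.5·21 = -97.5000; (r_i+r_j)·cross = 10·-97.5000 = -975.0000
edge 1: (5.5,4)→(15.5,24.5)  cross = 5.5·24.5 − 15.5·4 = 72.7500; (r_i+r_j)·cross = 21·72.7500 = 1527.7500
edge 2: (15.5,24.5)→(14.5,28)  cross = 15.5·28 − 14.5·24.5 = 78.7500; (r_i+r_j)·cross = 30·78.7500 = 2362.5000
edge 3: (14.5,28)→(7.5,31.5)  cross = 14.5·31.5 − 7.5·28 = 246.7500; (r_i+r_j)·cross = 22·246.7500 = 5428.5000
edge 4: (7.5,31.5)→(4.5,21)  cross = 7.5·21 − 4.5·31.5 = 15.7500; (r_i+r_j)·cross = 12·15.7500 = 189.0000
Σcross = 316.5000 → A = |Σcross|/2 = 158.2500 mm²
Σ(r_i+r_j)·cross = 8532.7500 → first moment M = |Σ|/6 = 1422.1250
R_c = M/A = 1422.1250/158.2500 = 8.9866 mm
θ = 92° = 1.605703 rad
V = θ·R_c·A = 1.605703·8.9866·158.2500 = 2283.510 mm³

Volume = 2283.510 mm³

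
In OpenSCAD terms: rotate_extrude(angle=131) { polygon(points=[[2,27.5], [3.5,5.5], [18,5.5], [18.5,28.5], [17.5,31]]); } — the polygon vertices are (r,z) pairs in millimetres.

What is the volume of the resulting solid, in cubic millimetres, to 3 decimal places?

Profile (r,z), 5 vertices: (2,27.5) (3.5,5.5) (18,5.5) (18.5,28.5) (17.5,31)
edge 0: (2,27.5)→(3.5,5.5)  cross = 2·5.5 − 3.5·27.5 = -85.2500; (r_i+r_j)·cross = 5.5·-85.2500 = -468.8750
edge 1: (3.5,5.5)→(18,5.5)  cross = 3.5·5.5 − 18·5.5 = -79.7500; (r_i+r_j)·cross = 21.5·-79.7500 = -1714.6250
edge 2: (18,5.5)→(18.5,28.5)  cross = 18·28.5 − 18.5·5.5 = 411.2500; (r_i+r_j)·cross = 36.5·411.2500 = 15010.6250
edge 3: (18.5,28.5)→(17.5,31)  cross = 18.5·31 − 17.5·28.5 = 74.7500; (r_i+r_j)·cross = 36·74.7500 = 2691.0000
edge 4: (17.5,31)→(2,27.5)  cross = 17.5·27.5 − 2·31 = 419.2500; (r_i+r_j)·cross = 19.5·419.2500 = 8175.3750
Σcross = 740.2500 → A = |Σcross|/2 = 370.1250 mm²
Σ(r_i+r_j)·cross = 23693.5000 → first moment M = |Σ|/6 = 3948.9167
R_c = M/A = 3948.9167/370.1250 = 10.6691 mm
θ = 131° = 2.286381 rad
V = θ·R_c·A = 2.286381·10.6691·370.1250 = 9028.729 mm³

Volume = 9028.729 mm³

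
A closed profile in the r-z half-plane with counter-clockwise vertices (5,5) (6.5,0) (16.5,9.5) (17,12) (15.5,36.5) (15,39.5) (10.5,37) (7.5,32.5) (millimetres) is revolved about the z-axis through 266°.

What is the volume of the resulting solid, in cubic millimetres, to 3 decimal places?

Profile (r,z), 8 vertices: (5,5) (6.5,0) (16.5,9.5) (17,12) (15.5,36.5) (15,39.5) (10.5,37) (7.5,32.5)
edge 0: (5,5)→(6.5,0)  cross = 5·0 − 6.5·5 = -32.5000; (r_i+r_j)·cross = 11.5·-32.5000 = -373.7500
edge 1: (6.5,0)→(16.5,9.5)  cross = 6.5·9.5 − 16.5·0 = 61.7500; (r_i+r_j)·cross = 23·61.7500 = 1420.2500
edge 2: (16.5,9.5)→(17,12)  cross = 16.5·12 − 17·9.5 = 36.5000; (r_i+r_j)·cross = 33.5·36.5000 = 1222.7500
edge 3: (17,12)→(15.5,36.5)  cross = 17·36.5 − 15.5·12 = 434.5000; (r_i+r_j)·cross = 32.5·434.5000 = 14121.2500
edge 4: (15.5,36.5)→(15,39.5)  cross = 15.5·39.5 − 15·36.5 = 64.7500; (r_i+r_j)·cross = 30.5·64.7500 = 1974.8750
edge 5: (15,39.5)→(10.5,37)  cross = 15·37 − 10.5·39.5 = 140.2500; (r_i+r_j)·cross = 25.5·140.2500 = 3576.3750
edge 6: (10.5,37)→(7.5,32.5)  cross = 10.5·32.5 − 7.5·37 = 63.7500; (r_i+r_j)·cross = 18·63.7500 = 1147.5000
edge 7: (7.5,32.5)→(5,5)  cross = 7.5·5 − 5·32.5 = -125.0000; (r_i+r_j)·cross = 12.5·-125.0000 = -1562.5000
Σcross = 644.0000 → A = |Σcross|/2 = 322.0000 mm²
Σ(r_i+r_j)·cross = 21526.7500 → first moment M = |Σ|/6 = 3587.7917
R_c = M/A = 3587.7917/322.0000 = 11.1422 mm
θ = 266° = 4.642576 rad
V = θ·R_c·A = 4.642576·11.1422·322.0000 = 16656.595 mm³

Volume = 16656.595 mm³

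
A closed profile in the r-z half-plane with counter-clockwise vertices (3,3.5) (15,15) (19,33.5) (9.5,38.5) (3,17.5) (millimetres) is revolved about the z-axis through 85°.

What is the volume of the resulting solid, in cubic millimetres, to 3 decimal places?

Profile (r,z), 5 vertices: (3,3.5) (15,15) (19,33.5) (9.5,38.5) (3,17.5)
edge 0: (3,3.5)→(15,15)  cross = 3·15 − 15·3.5 = -7.5000; (r_i+r_j)·cross = 18·-7.5000 = -135.0000
edge 1: (15,15)→(19,33.5)  cross = 15·33.5 − 19·15 = 217.5000; (r_i+r_j)·cross = 34·217.5000 = 7395.0000
edge 2: (19,33.5)→(9.5,38.5)  cross = 19·38.5 − 9.5·33.5 = 413.2500; (r_i+r_j)·cross = 28.5·413.2500 = 11777.6250
edge 3: (9.5,38.5)→(3,17.5)  cross = 9.5·17.5 − 3·38.5 = 50.7500; (r_i+r_j)·cross = 12.5·50.7500 = 634.3750
edge 4: (3,17.5)→(3,3.5)  cross = 3·3.5 − 3·17.5 = -42.0000; (r_i+r_j)·cross = 6·-42.0000 = -252.0000
Σcross = 632.0000 → A = |Σcross|/2 = 316.0000 mm²
Σ(r_i+r_j)·cross = 19420.0000 → first moment M = |Σ|/6 = 3236.6667
R_c = M/A = 3236.6667/316.0000 = 10.2426 mm
θ = 85° = 1.483530 rad
V = θ·R_c·A = 1.483530·10.2426·316.0000 = 4801.692 mm³

Volume = 4801.692 mm³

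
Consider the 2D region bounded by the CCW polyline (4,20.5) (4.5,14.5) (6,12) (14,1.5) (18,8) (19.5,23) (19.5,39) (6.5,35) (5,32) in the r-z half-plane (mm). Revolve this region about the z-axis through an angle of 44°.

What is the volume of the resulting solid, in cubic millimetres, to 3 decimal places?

Volume = 4102.026 mm³

Profile (r,z), 9 vertices: (4,20.5) (4.5,14.5) (6,12) (14,1.5) (18,8) (19.5,23) (19.5,39) (6.5,35) (5,32)
edge 0: (4,20.5)→(4.5,14.5)  cross = 4·14.5 − 4.5·20.5 = -34.2500; (r_i+r_j)·cross = 8.5·-34.2500 = -291.1250
edge 1: (4.5,14.5)→(6,12)  cross = 4.5·12 − 6·14.5 = -33.0000; (r_i+r_j)·cross = 10.5·-33.0000 = -346.5000
edge 2: (6,12)→(14,1.5)  cross = 6·1.5 − 14·12 = -159.0000; (r_i+r_j)·cross = 20·-159.0000 = -3180.0000
edge 3: (14,1.5)→(18,8)  cross = 14·8 − 18·1.5 = 85.0000; (r_i+r_j)·cross = 32·85.0000 = 2720.0000
edge 4: (18,8)→(19.5,23)  cross = 18·23 − 19.5·8 = 258.0000; (r_i+r_j)·cross = 37.5·258.0000 = 9675.0000
edge 5: (19.5,23)→(19.5,39)  cross = 19.5·39 − 19.5·23 = 312.0000; (r_i+r_j)·cross = 39·312.0000 = 12168.0000
edge 6: (19.5,39)→(6.5,35)  cross = 19.5·35 − 6.5·39 = 429.0000; (r_i+r_j)·cross = 26·429.0000 = 11154.0000
edge 7: (6.5,35)→(5,32)  cross = 6.5·32 − 5·35 = 33.0000; (r_i+r_j)·cross = 11.5·33.0000 = 379.5000
edge 8: (5,32)→(4,20.5)  cross = 5·20.5 − 4·32 = -25.5000; (r_i+r_j)·cross = 9·-25.5000 = -229.5000
Σcross = 865.2500 → A = |Σcross|/2 = 432.6250 mm²
Σ(r_i+r_j)·cross = 32049.3750 → first moment M = |Σ|/6 = 5341.5625
R_c = M/A = 5341.5625/432.6250 = 12.3469 mm
θ = 44° = 0.767945 rad
V = θ·R_c·A = 0.767945·12.3469·432.6250 = 4102.026 mm³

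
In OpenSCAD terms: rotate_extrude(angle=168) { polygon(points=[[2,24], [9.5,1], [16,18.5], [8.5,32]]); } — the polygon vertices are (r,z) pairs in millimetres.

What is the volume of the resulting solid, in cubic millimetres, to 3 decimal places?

Volume = 5686.422 mm³

Profile (r,z), 4 vertices: (2,24) (9.5,1) (16,18.5) (8.5,32)
edge 0: (2,24)→(9.5,1)  cross = 2·1 − 9.5·24 = -226.0000; (r_i+r_j)·cross = 11.5·-226.0000 = -2599.0000
edge 1: (9.5,1)→(16,18.5)  cross = 9.5·18.5 − 16·1 = 159.7500; (r_i+r_j)·cross = 25.5·159.7500 = 4073.6250
edge 2: (16,18.5)→(8.5,32)  cross = 16·32 − 8.5·18.5 = 354.7500; (r_i+r_j)·cross = 24.5·354.7500 = 8691.3750
edge 3: (8.5,32)→(2,24)  cross = 8.5·24 − 2·32 = 140.0000; (r_i+r_j)·cross = 10.5·140.0000 = 1470.0000
Σcross = 428.5000 → A = |Σcross|/2 = 214.2500 mm²
Σ(r_i+r_j)·cross = 11636.0000 → first moment M = |Σ|/6 = 1939.3333
R_c = M/A = 1939.3333/214.2500 = 9.0517 mm
θ = 168° = 2.932153 rad
V = θ·R_c·A = 2.932153·9.0517·214.2500 = 5686.422 mm³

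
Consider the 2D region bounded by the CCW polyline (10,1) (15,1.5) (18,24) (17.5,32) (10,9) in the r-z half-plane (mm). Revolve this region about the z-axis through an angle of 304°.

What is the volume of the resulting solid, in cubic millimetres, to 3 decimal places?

Profile (r,z), 5 vertices: (10,1) (15,1.5) (18,24) (17.5,32) (10,9)
edge 0: (10,1)→(15,1.5)  cross = 10·1.5 − 15·1 = 0.0000; (r_i+r_j)·cross = 25·0.0000 = 0.0000
edge 1: (15,1.5)→(18,24)  cross = 15·24 − 18·1.5 = 333.0000; (r_i+r_j)·cross = 33·333.0000 = 10989.0000
edge 2: (18,24)→(17.5,32)  cross = 18·32 − 17.5·24 = 156.0000; (r_i+r_j)·cross = 35.5·156.0000 = 5538.0000
edge 3: (17.5,32)→(10,9)  cross = 17.5·9 − 10·32 = -162.5000; (r_i+r_j)·cross = 27.5·-162.5000 = -4468.7500
edge 4: (10,9)→(10,1)  cross = 10·1 − 10·9 = -80.0000; (r_i+r_j)·cross = 20·-80.0000 = -1600.0000
Σcross = 246.5000 → A = |Σcross|/2 = 123.2500 mm²
Σ(r_i+r_j)·cross = 10458.2500 → first moment M = |Σ|/6 = 1743.0417
R_c = M/A = 1743.0417/123.2500 = 14.1423 mm
θ = 304° = 5.305801 rad
V = θ·R_c·A = 5.305801·14.1423·123.2500 = 9248.232 mm³

Volume = 9248.232 mm³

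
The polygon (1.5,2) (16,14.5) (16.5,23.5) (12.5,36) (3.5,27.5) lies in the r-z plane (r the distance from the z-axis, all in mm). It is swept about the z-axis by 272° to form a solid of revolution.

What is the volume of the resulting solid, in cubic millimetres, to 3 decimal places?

Volume = 12884.951 mm³

Profile (r,z), 5 vertices: (1.5,2) (16,14.5) (16.5,23.5) (12.5,36) (3.5,27.5)
edge 0: (1.5,2)→(16,14.5)  cross = 1.5·14.5 − 16·2 = -10.2500; (r_i+r_j)·cross = 17.5·-10.2500 = -179.3750
edge 1: (16,14.5)→(16.5,23.5)  cross = 16·23.5 − 16.5·14.5 = 136.7500; (r_i+r_j)·cross = 32.5·136.7500 = 4444.3750
edge 2: (16.5,23.5)→(12.5,36)  cross = 16.5·36 − 12.5·23.5 = 300.2500; (r_i+r_j)·cross = 29·300.2500 = 8707.2500
edge 3: (12.5,36)→(3.5,27.5)  cross = 12.5·27.5 − 3.5·36 = 217.7500; (r_i+r_j)·cross = 16·217.7500 = 3484.0000
edge 4: (3.5,27.5)→(1.5,2)  cross = 3.5·2 − 1.5·27.5 = -34.2500; (r_i+r_j)·cross = 5·-34.2500 = -171.2500
Σcross = 610.2500 → A = |Σcross|/2 = 305.1250 mm²
Σ(r_i+r_j)·cross = 16285.0000 → first moment M = |Σ|/6 = 2714.1667
R_c = M/A = 2714.1667/305.1250 = 8.8953 mm
θ = 272° = 4.747296 rad
V = θ·R_c·A = 4.747296·8.8953·305.1250 = 12884.951 mm³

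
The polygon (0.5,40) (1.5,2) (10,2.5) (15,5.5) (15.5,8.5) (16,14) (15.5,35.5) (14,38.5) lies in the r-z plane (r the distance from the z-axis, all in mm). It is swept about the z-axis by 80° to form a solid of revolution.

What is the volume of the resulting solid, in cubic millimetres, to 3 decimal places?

Profile (r,z), 8 vertices: (0.5,40) (1.5,2) (10,2.5) (15,5.5) (15.5,8.5) (16,14) (15.5,35.5) (14,38.5)
edge 0: (0.5,40)→(1.5,2)  cross = 0.5·2 − 1.5·40 = -59.0000; (r_i+r_j)·cross = 2·-59.0000 = -118.0000
edge 1: (1.5,2)→(10,2.5)  cross = 1.5·2.5 − 10·2 = -16.2500; (r_i+r_j)·cross = 11.5·-16.2500 = -186.8750
edge 2: (10,2.5)→(15,5.5)  cross = 10·5.5 − 15·2.5 = 17.5000; (r_i+r_j)·cross = 25·17.5000 = 437.5000
edge 3: (15,5.5)→(15.5,8.5)  cross = 15·8.5 − 15.5·5.5 = 42.2500; (r_i+r_j)·cross = 30.5·42.2500 = 1288.6250
edge 4: (15.5,8.5)→(16,14)  cross = 15.5·14 − 16·8.5 = 81.0000; (r_i+r_j)·cross = 31.5·81.0000 = 2551.5000
edge 5: (16,14)→(15.5,35.5)  cross = 16·35.5 − 15.5·14 = 351.0000; (r_i+r_j)·cross = 31.5·351.0000 = 11056.5000
edge 6: (15.5,35.5)→(14,38.5)  cross = 15.5·38.5 − 14·35.5 = 99.7500; (r_i+r_j)·cross = 29.5·99.7500 = 2942.6250
edge 7: (14,38.5)→(0.5,40)  cross = 14·40 − 0.5·38.5 = 540.7500; (r_i+r_j)·cross = 14.5·540.7500 = 7840.8750
Σcross = 1057.0000 → A = |Σcross|/2 = 528.5000 mm²
Σ(r_i+r_j)·cross = 25812.7500 → first moment M = |Σ|/6 = 4302.1250
R_c = M/A = 4302.1250/528.5000 = 8.1403 mm
θ = 80° = 1.396263 rad
V = θ·R_c·A = 1.396263·8.1403·528.5000 = 6006.900 mm³

Volume = 6006.900 mm³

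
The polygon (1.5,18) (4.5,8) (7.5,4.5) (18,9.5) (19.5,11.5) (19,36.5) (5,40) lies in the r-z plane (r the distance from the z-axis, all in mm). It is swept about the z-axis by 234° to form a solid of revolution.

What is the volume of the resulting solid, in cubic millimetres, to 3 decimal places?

Profile (r,z), 7 vertices: (1.5,18) (4.5,8) (7.5,4.5) (18,9.5) (19.5,11.5) (19,36.5) (5,40)
edge 0: (1.5,18)→(4.5,8)  cross = 1.5·8 − 4.5·18 = -69.0000; (r_i+r_j)·cross = 6·-69.0000 = -414.0000
edge 1: (4.5,8)→(7.5,4.5)  cross = 4.5·4.5 − 7.5·8 = -39.7500; (r_i+r_j)·cross = 12·-39.7500 = -477.0000
edge 2: (7.5,4.5)→(18,9.5)  cross = 7.5·9.5 − 18·4.5 = -9.7500; (r_i+r_j)·cross = 25.5·-9.7500 = -248.6250
edge 3: (18,9.5)→(19.5,11.5)  cross = 18·11.5 − 19.5·9.5 = 21.7500; (r_i+r_j)·cross = 37.5·21.7500 = 815.6250
edge 4: (19.5,11.5)→(19,36.5)  cross = 19.5·36.5 − 19·11.5 = 493.2500; (r_i+r_j)·cross = 38.5·493.2500 = 18990.1250
edge 5: (19,36.5)→(5,40)  cross = 19·40 − 5·36.5 = 577.5000; (r_i+r_j)·cross = 24·577.5000 = 13860.0000
edge 6: (5,40)→(1.5,18)  cross = 5·18 − 1.5·40 = 30.0000; (r_i+r_j)·cross = 6.5·30.0000 = 195.0000
Σcross = 1004.0000 → A = |Σcross|/2 = 502.0000 mm²
Σ(r_i+r_j)·cross = 32721.1250 → first moment M = |Σ|/6 = 5453.5208
R_c = M/A = 5453.5208/502.0000 = 10.8636 mm
θ = 234° = 4.084070 rad
V = θ·R_c·A = 4.084070·10.8636·502.0000 = 22272.563 mm³

Volume = 22272.563 mm³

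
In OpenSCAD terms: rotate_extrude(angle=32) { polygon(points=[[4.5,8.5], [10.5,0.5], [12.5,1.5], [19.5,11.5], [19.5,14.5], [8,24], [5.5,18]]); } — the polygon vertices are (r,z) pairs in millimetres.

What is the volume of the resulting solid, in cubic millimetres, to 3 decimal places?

Volume = 1336.550 mm³

Profile (r,z), 7 vertices: (4.5,8.5) (10.5,0.5) (12.5,1.5) (19.5,11.5) (19.5,14.5) (8,24) (5.5,18)
edge 0: (4.5,8.5)→(10.5,0.5)  cross = 4.5·0.5 − 10.5·8.5 = -87.0000; (r_i+r_j)·cross = 15·-87.0000 = -1305.0000
edge 1: (10.5,0.5)→(12.5,1.5)  cross = 10.5·1.5 − 12.5·0.5 = 9.5000; (r_i+r_j)·cross = 23·9.5000 = 218.5000
edge 2: (12.5,1.5)→(19.5,11.5)  cross = 12.5·11.5 − 19.5·1.5 = 114.5000; (r_i+r_j)·cross = 32·114.5000 = 3664.0000
edge 3: (19.5,11.5)→(19.5,14.5)  cross = 19.5·14.5 − 19.5·11.5 = 58.5000; (r_i+r_j)·cross = 39·58.5000 = 2281.5000
edge 4: (19.5,14.5)→(8,24)  cross = 19.5·24 − 8·14.5 = 352.0000; (r_i+r_j)·cross = 27.5·352.0000 = 9680.0000
edge 5: (8,24)→(5.5,18)  cross = 8·18 − 5.5·24 = 12.0000; (r_i+r_j)·cross = 13.5·12.0000 = 162.0000
edge 6: (5.5,18)→(4.5,8.5)  cross = 5.5·8.5 − 4.5·18 = -34.2500; (r_i+r_j)·cross = 10·-34.2500 = -342.5000
Σcross = 425.2500 → A = |Σcross|/2 = 212.6250 mm²
Σ(r_i+r_j)·cross = 14358.5000 → first moment M = |Σ|/6 = 2393.0833
R_c = M/A = 2393.0833/212.6250 = 11.2549 mm
θ = 32° = 0.558505 rad
V = θ·R_c·A = 0.558505·11.2549·212.6250 = 1336.550 mm³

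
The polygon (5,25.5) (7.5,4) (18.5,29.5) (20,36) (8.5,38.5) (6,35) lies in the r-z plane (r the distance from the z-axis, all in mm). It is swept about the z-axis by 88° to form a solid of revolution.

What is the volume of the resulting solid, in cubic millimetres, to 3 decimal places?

Profile (r,z), 6 vertices: (5,25.5) (7.5,4) (18.5,29.5) (20,36) (8.5,38.5) (6,35)
edge 0: (5,25.5)→(7.5,4)  cross = 5·4 − 7.5·25.5 = -171.2500; (r_i+r_j)·cross = 12.5·-171.2500 = -2140.6250
edge 1: (7.5,4)→(18.5,29.5)  cross = 7.5·29.5 − 18.5·4 = 147.2500; (r_i+r_j)·cross = 26·147.2500 = 3828.5000
edge 2: (18.5,29.5)→(20,36)  cross = 18.5·36 − 20·29.5 = 76.0000; (r_i+r_j)·cross = 38.5·76.0000 = 2926.0000
edge 3: (20,36)→(8.5,38.5)  cross = 20·38.5 − 8.5·36 = 464.0000; (r_i+r_j)·cross = 28.5·464.0000 = 13224.0000
edge 4: (8.5,38.5)→(6,35)  cross = 8.5·35 − 6·38.5 = 66.5000; (r_i+r_j)·cross = 14.5·66.5000 = 964.2500
edge 5: (6,35)→(5,25.5)  cross = 6·25.5 − 5·35 = -22.0000; (r_i+r_j)·cross = 11·-22.0000 = -242.0000
Σcross = 560.5000 → A = |Σcross|/2 = 280.2500 mm²
Σ(r_i+r_j)·cross = 18560.1250 → first moment M = |Σ|/6 = 3093.3542
R_c = M/A = 3093.3542/280.2500 = 11.0378 mm
θ = 88° = 1.535890 rad
V = θ·R_c·A = 1.535890·11.0378·280.2500 = 4751.051 mm³

Volume = 4751.051 mm³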